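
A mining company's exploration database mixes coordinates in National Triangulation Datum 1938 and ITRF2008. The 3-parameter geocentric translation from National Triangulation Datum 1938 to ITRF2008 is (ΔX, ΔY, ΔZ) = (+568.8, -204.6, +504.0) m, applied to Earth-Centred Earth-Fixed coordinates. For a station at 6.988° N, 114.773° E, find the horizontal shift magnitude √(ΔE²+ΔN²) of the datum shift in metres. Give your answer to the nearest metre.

At φ = 6.988°, λ = 114.773°: sin φ = 0.121661, cos φ = 0.992572, sin λ = 0.907975, cos λ = -0.419024.
ΔE = −sin λ·ΔX + cos λ·ΔY = −(0.907975)·(568.8) + (-0.419024)·(-204.6) = -430.72 m.
ΔN = −sin φ cos λ·ΔX − sin φ sin λ·ΔY + cos φ·ΔZ = −(0.121661)(-0.419024)(568.8) − (0.121661)(0.907975)(-204.6) + (0.992572)(504.0) = 551.85 m.
Horizontal magnitude = √(ΔE² + ΔN²) = √((-430.72)² + 551.85²) = 700.05 m.

700 m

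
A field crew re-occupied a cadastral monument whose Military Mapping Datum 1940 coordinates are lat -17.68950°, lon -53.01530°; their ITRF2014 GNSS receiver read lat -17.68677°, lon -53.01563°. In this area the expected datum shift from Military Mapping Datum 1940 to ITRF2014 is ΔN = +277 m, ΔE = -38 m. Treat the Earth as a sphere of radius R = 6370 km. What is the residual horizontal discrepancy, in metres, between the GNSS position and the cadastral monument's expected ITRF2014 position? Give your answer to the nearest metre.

Observed coordinate differences: Δφ = +0.00273°, Δλ = -0.00033°.
Converting to metres (1° lat = 111177 m, cos φ = 0.952717): observed ΔN = 303.5 m, observed ΔE = -35.0 m.
Subtracting the expected shift leaves a residual of 303.5 − (277) = 26.5 m north and -35.0 − (-38) = 3.0 m east.
Residual distance = √(26.5² + 3.0²) = 26.7 m.

27 m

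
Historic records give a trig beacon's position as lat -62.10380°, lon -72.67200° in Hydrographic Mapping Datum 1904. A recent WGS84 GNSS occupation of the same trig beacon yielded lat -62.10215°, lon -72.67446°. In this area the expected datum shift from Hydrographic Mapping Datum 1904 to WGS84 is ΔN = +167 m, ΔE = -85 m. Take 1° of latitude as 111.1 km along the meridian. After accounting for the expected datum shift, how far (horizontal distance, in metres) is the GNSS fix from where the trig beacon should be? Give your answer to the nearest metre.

Observed coordinate differences: Δφ = +0.00165°, Δλ = -0.00246°.
Converting to metres (1° lat = 111100 m, cos φ = 0.467871): observed ΔN = 183.3 m, observed ΔE = -127.9 m.
Subtracting the expected shift leaves a residual of 183.3 − (167) = 16.3 m north and -127.9 − (-85) = -42.9 m east.
Residual distance = √(16.3² + (-42.9)²) = 45.9 m.

46 m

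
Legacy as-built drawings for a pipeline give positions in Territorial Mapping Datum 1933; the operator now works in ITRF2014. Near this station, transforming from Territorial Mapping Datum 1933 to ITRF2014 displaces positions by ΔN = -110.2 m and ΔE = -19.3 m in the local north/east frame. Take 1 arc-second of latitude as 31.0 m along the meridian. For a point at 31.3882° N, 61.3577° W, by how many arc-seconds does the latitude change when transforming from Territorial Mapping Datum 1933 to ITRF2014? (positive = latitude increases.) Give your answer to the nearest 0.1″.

Δφ = -3.6″

1″ of latitude = 31.00 m, so Δφ = -110.2 / 31.00 = -3.555″.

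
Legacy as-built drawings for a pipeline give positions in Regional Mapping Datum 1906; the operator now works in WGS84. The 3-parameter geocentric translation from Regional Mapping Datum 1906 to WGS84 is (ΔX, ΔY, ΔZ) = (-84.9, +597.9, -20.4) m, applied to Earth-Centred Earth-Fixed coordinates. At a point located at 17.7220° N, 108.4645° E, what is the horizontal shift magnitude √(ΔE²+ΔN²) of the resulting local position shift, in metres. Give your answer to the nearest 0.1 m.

At φ = 17.7220°, λ = 108.4645°: sin φ = 0.304399, cos φ = 0.952545, sin λ = 0.948520, cos λ = -0.316717.
ΔE = −sin λ·ΔX + cos λ·ΔY = −(0.948520)·(-84.9) + (-0.316717)·(597.9) = -108.84 m.
ΔN = −sin φ cos λ·ΔX − sin φ sin λ·ΔY + cos φ·ΔZ = −(0.304399)(-0.316717)(-84.9) − (0.304399)(0.948520)(597.9) + (0.952545)(-20.4) = -200.25 m.
Horizontal magnitude = √(ΔE² + ΔN²) = √((-108.84)² + (-200.25)²) = 227.91 m.

227.9 m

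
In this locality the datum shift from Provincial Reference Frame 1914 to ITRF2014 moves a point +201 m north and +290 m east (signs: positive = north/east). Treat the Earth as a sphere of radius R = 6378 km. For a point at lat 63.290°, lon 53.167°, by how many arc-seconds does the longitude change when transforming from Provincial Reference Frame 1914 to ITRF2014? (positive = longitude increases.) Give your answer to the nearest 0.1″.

Δλ = 20.9″

At latitude 63.290°, cos φ = 0.449475.
One radian of longitude at latitude φ spans R cos φ, so Δλ = ΔE / (R cos φ) = 290.0 / (6378000 × 0.449475) = 1.0116e-04 rad = 20.866″.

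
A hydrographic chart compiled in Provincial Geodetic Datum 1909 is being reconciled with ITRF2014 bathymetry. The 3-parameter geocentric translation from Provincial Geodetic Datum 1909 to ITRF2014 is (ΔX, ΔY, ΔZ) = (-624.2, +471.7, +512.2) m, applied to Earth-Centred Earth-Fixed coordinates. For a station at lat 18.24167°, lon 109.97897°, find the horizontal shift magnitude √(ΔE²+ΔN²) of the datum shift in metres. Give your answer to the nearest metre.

510 m

The local east axis at (φ, λ) is (−sin λ, cos λ, 0), so ΔE = −sin(109.97897°)·(-624.2) + cos(109.97897°)·471.7 = 425.47 m.
The local north axis is (−sin φ cos λ, −sin φ sin λ, cos φ), giving ΔN = -66.760 − 138.768 + 486.459 = 280.93 m.
Horizontal magnitude = √(ΔE² + ΔN²) = √(425.47² + 280.93²) = 509.85 m.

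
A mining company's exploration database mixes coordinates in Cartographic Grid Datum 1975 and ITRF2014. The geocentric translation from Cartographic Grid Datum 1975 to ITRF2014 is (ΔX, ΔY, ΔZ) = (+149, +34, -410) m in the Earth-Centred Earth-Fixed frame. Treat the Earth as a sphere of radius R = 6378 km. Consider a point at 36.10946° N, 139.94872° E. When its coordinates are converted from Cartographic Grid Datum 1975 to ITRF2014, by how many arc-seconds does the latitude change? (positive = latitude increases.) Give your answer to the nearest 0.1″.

Δφ = -9.0″

sin φ = 0.589330, cos φ = 0.807893, sin λ = 0.643473, cos λ = -0.765469.
North component: ΔN = −sin φ cos λ·ΔX − sin φ sin λ·ΔY + cos φ·ΔZ = −(0.589330)(-0.765469)(149) − (0.589330)(0.643473)(34) + (0.807893)(-410) = -276.91 m.
1° of latitude spans πR/180 = 111317 m, so Δφ = -276.91 / 111317 × 3600 = -8.955″.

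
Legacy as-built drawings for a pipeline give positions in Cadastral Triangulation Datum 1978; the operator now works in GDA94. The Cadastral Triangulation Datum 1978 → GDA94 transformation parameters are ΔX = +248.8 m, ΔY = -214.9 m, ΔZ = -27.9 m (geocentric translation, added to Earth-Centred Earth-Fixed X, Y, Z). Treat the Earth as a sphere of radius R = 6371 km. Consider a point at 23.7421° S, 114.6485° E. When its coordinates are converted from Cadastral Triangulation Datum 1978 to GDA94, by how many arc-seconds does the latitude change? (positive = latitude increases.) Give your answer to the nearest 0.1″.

Δφ = -4.7″

sin φ = -0.402620, cos φ = 0.915367, sin λ = 0.908883, cos λ = -0.417050.
North component: ΔN = −sin φ cos λ·ΔX − sin φ sin λ·ΔY + cos φ·ΔZ = −(-0.402620)(-0.417050)(248.8) − (-0.402620)(0.908883)(-214.9) + (0.915367)(-27.9) = -145.95 m.
1° of latitude spans πR/180 = 111195 m, so Δφ = -145.95 / 111195 × 3600 = -4.725″.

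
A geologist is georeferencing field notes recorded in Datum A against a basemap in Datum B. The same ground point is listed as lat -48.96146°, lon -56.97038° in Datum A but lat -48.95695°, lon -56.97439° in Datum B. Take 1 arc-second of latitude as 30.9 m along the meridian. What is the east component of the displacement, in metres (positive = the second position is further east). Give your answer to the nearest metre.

ΔE = -293 m

Δφ = -48.95695° − -48.96146° = +0.00451°; Δλ = -56.97439° − -56.97038° = -0.00401°.
1° of latitude = 3600 × 30.90 = 111240 m.
ΔN = Δφ × 111240 = 501.7 m; ΔE = Δλ × 111240 × cos(-48.96146°) = -0.00401 × 111240 × 0.656567 = -292.9 m.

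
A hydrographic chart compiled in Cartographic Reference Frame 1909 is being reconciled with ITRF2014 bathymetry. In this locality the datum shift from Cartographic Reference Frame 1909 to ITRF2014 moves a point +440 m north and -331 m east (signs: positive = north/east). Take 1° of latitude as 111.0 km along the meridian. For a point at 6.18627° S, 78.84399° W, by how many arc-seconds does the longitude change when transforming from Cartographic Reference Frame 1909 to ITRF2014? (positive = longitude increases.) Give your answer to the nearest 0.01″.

Δλ = -10.80″

At latitude -6.18627°, cos φ = 0.994177.
1° of longitude at this latitude = 111.0 × cos φ = 110.35 km, so Δλ = -331.0 / 110353.6 = -0.0029994° = -10.798″.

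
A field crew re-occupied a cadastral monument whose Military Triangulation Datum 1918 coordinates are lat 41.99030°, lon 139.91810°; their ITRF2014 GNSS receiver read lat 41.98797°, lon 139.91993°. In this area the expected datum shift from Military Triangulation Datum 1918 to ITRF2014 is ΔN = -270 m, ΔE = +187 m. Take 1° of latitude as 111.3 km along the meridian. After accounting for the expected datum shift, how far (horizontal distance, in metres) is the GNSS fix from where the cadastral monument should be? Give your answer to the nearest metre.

Observed coordinate differences: Δφ = -0.00233°, Δλ = +0.00183°.
Converting to metres (1° lat = 111300 m, cos φ = 0.743258): observed ΔN = -259.3 m, observed ΔE = 151.4 m.
Subtracting the expected shift leaves a residual of -259.3 − (-270) = 10.7 m north and 151.4 − (187) = -35.6 m east.
Residual distance = √(10.7² + (-35.6)²) = 37.2 m.

37 m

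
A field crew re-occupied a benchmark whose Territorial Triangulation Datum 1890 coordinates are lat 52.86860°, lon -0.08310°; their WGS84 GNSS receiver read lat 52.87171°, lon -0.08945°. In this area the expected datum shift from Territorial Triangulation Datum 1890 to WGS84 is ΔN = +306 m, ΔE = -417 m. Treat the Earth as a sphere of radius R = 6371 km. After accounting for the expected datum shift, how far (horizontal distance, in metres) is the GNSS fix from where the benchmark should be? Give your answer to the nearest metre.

41 m

Observed coordinate differences: Δφ = +0.00311°, Δλ = -0.00635°.
Converting to metres (1° lat = 111195 m, cos φ = 0.603645): observed ΔN = 345.8 m, observed ΔE = -426.2 m.
Subtracting the expected shift leaves a residual of 345.8 − (306) = 39.8 m north and -426.2 − (-417) = -9.2 m east.
Residual distance = √(39.8² + (-9.2)²) = 40.9 m.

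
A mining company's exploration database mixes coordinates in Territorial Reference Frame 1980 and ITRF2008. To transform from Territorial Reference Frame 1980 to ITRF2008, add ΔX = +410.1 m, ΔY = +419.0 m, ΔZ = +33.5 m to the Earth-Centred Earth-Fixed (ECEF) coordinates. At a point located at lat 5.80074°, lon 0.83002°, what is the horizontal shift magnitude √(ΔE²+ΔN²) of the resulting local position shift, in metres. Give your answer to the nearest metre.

413 m

The local east axis at (φ, λ) is (−sin λ, cos λ, 0), so ΔE = −sin(0.83002°)·410.1 + cos(0.83002°)·419.0 = 413.02 m.
The local north axis is (−sin φ cos λ, −sin φ sin λ, cos φ), giving ΔN = -41.444 − 0.613 + 33.328 = -8.73 m.
Horizontal magnitude = √(ΔE² + ΔN²) = √(413.02² + (-8.73)²) = 413.11 m.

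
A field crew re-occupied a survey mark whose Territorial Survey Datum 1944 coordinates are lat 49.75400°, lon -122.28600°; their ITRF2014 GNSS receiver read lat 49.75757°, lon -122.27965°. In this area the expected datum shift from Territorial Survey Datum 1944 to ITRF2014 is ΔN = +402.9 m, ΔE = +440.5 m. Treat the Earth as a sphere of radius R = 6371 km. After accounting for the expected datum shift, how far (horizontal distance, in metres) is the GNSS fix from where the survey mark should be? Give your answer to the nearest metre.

17 m

Observed coordinate differences: Δφ = +0.00357°, Δλ = +0.00635°.
Converting to metres (1° lat = 111195 m, cos φ = 0.646071): observed ΔN = 397.0 m, observed ΔE = 456.2 m.
Subtracting the expected shift leaves a residual of 397.0 − (402.9) = -5.9 m north and 456.2 − (440.5) = 15.7 m east.
Residual distance = √((-5.9)² + 15.7²) = 16.8 m.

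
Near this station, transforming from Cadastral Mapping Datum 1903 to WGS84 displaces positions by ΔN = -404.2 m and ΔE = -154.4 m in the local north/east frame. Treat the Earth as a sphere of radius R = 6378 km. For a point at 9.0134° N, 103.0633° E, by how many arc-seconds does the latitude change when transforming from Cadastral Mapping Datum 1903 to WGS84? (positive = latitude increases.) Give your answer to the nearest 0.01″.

On a sphere of radius R, 1 rad of latitude = R, so Δφ = ΔN / R = -404.2 / 6378000 = -6.3374e-05 rad = -13.072″.

Δφ = -13.07″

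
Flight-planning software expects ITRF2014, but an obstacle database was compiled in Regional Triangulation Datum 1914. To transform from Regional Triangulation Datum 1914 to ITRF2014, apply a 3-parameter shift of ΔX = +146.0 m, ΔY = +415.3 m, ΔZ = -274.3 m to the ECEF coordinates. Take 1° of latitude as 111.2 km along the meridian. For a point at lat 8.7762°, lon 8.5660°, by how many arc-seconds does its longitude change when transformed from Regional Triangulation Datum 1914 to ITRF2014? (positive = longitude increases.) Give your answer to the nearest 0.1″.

Δλ = 12.7″

sin φ = 0.152575, cos φ = 0.988292, sin λ = 0.148949, cos λ = 0.988845.
East component: ΔE = −sin λ·ΔX + cos λ·ΔY = −(0.148949)(146.0) + (0.988845)(415.3) = 388.92 m.
1° of latitude spans 111200 m; at latitude φ, 1° of longitude spans that × cos φ = 109898.1 m, so Δλ = 388.92 / 109898.1 × 3600 = 12.740″.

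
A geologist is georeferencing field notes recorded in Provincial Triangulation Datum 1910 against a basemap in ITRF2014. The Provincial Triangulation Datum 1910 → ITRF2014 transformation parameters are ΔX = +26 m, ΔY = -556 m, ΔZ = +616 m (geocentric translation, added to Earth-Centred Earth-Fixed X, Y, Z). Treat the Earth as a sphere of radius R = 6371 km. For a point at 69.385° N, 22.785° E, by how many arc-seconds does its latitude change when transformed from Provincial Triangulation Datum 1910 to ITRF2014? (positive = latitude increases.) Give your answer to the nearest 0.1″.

sin φ = 0.935967, cos φ = 0.352087, sin λ = 0.387274, cos λ = 0.921965.
North component: ΔN = −sin φ cos λ·ΔX − sin φ sin λ·ΔY + cos φ·ΔZ = −(0.935967)(0.921965)(26) − (0.935967)(0.387274)(-556) + (0.352087)(616) = 395.99 m.
1° of latitude spans πR/180 = 111195 m, so Δφ = 395.99 / 111195 × 3600 = 12.820″.

Δφ = 12.8″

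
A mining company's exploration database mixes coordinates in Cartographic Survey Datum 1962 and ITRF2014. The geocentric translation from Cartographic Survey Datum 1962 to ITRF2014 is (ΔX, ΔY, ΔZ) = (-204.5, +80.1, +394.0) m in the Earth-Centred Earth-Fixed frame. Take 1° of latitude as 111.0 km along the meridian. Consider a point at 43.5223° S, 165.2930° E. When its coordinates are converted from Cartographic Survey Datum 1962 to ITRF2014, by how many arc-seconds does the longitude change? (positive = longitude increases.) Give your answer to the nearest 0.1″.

Δλ = -1.1″

sin φ = -0.688637, cos φ = 0.725106, sin λ = 0.253876, cos λ = -0.967237.
East component: ΔE = −sin λ·ΔX + cos λ·ΔY = −(0.253876)(-204.5) + (-0.967237)(80.1) = -25.56 m.
1° of latitude spans 111000 m; at latitude φ, 1° of longitude spans that × cos φ = 80486.8 m, so Δλ = -25.56 / 80486.8 × 3600 = -1.143″.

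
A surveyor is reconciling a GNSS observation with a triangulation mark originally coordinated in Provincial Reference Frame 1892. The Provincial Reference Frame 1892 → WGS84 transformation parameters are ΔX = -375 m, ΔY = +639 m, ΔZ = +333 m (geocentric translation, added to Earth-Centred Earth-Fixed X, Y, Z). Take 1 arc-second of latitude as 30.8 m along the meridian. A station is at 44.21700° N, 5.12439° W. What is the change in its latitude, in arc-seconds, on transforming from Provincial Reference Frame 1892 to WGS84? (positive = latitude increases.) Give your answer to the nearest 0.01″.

sin φ = 0.697378, cos φ = 0.716704, sin λ = -0.089318, cos λ = 0.996003.
North component: ΔN = −sin φ cos λ·ΔX − sin φ sin λ·ΔY + cos φ·ΔZ = −(0.697378)(0.996003)(-375) − (0.697378)(-0.089318)(639) + (0.716704)(333) = 538.94 m.
1° of latitude spans 3600 × 30.80 = 110880 m, so Δφ = 538.94 / 110880 × 3600 = 17.498″.

Δφ = 17.50″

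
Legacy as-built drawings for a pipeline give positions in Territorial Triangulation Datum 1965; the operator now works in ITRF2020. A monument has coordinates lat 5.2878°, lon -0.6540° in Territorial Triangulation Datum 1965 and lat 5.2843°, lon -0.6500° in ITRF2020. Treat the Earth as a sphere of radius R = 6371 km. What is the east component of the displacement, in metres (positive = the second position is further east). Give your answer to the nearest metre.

ΔE = 443 m

Δφ = 5.2843° − 5.2878° = -0.0035°; Δλ = -0.6500° − -0.6540° = +0.0040°.
1° along a meridian = πR/180 = 111195 m.
ΔN = Δφ × 111195 = -389.2 m; ΔE = Δλ × 111195 × cos(5.2878°) = +0.0040 × 111195 × 0.995744 = 442.9 m.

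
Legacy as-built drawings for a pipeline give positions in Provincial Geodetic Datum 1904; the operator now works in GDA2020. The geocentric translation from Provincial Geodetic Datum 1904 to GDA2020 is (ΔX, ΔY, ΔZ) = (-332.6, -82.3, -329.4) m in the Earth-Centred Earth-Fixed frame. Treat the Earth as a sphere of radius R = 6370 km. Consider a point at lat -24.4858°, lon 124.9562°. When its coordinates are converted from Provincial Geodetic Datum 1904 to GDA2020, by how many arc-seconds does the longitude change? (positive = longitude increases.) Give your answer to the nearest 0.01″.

sin φ = -0.414468, cos φ = 0.910064, sin λ = 0.819590, cos λ = -0.572950.
East component: ΔE = −sin λ·ΔX + cos λ·ΔY = −(0.819590)(-332.6) + (-0.572950)(-82.3) = 319.75 m.
1° of latitude spans πR/180 = 111177 m; at latitude φ, 1° of longitude spans that × cos φ = 101178.6 m, so Δλ = 319.75 / 101178.6 × 3600 = 11.377″.

Δλ = 11.38″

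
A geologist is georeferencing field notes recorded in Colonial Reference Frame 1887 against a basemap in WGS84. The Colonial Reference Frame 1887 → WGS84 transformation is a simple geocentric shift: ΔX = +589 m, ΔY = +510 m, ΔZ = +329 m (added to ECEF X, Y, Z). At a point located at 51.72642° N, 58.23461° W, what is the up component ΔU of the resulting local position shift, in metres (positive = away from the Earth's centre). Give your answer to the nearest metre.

ΔU = 182 m

The local up (radial) axis is (cos φ cos λ, cos φ sin λ, sin φ), giving ΔU = 192.065 − 268.584 + 258.285 = 181.77 m.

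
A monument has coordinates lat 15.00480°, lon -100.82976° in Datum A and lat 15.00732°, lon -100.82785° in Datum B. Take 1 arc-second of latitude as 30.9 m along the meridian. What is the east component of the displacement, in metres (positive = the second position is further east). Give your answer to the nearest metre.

ΔE = 205 m

Δφ = 15.00732° − 15.00480° = +0.00252°; Δλ = -100.82785° − -100.82976° = +0.00191°.
1° of latitude = 3600 × 30.90 = 111240 m.
ΔN = Δφ × 111240 = 280.3 m; ΔE = Δλ × 111240 × cos(15.00480°) = +0.00191 × 111240 × 0.965904 = 205.2 m.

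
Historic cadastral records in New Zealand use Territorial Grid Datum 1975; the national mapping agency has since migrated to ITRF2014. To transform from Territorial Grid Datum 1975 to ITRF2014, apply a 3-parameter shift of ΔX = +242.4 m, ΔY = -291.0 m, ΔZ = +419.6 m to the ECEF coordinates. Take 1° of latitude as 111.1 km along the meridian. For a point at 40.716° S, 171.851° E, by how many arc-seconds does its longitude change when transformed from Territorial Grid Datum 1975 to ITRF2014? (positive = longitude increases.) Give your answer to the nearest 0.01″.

Δλ = 10.85″

sin φ = -0.652310, cos φ = 0.757952, sin λ = 0.141748, cos λ = -0.989903.
East component: ΔE = −sin λ·ΔX + cos λ·ΔY = −(0.141748)(242.4) + (-0.989903)(-291.0) = 253.70 m.
1° of latitude spans 111100 m; at latitude φ, 1° of longitude spans that × cos φ = 84208.5 m, so Δλ = 253.70 / 84208.5 × 3600 = 10.846″.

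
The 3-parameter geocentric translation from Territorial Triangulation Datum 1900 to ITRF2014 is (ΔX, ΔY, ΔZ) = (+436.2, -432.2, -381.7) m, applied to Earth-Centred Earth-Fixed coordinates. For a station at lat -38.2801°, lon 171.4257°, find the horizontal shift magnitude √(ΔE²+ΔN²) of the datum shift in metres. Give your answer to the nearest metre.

The local east axis at (φ, λ) is (−sin λ, cos λ, 0), so ΔE = −sin(171.4257°)·436.2 + cos(171.4257°)·(-432.2) = 362.34 m.
The local north axis is (−sin φ cos λ, −sin φ sin λ, cos φ), giving ΔN = -267.208 − 39.919 − 299.631 = -606.76 m.
Horizontal magnitude = √(ΔE² + ΔN²) = √(362.34² + (-606.76)²) = 706.71 m.

707 m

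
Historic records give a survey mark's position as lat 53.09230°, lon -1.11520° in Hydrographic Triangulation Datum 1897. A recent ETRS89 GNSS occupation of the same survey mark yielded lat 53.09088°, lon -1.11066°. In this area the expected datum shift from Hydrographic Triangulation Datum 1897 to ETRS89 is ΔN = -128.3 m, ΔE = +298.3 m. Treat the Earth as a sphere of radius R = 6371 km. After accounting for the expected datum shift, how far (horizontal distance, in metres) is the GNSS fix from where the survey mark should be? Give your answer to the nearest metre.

Observed coordinate differences: Δφ = -0.00142°, Δλ = +0.00454°.
Converting to metres (1° lat = 111195 m, cos φ = 0.600528): observed ΔN = -157.9 m, observed ΔE = 303.2 m.
Subtracting the expected shift leaves a residual of -157.9 − (-128.3) = -29.6 m north and 303.2 − (298.3) = 4.9 m east.
Residual distance = √((-29.6)² + 4.9²) = 30.0 m.

30 m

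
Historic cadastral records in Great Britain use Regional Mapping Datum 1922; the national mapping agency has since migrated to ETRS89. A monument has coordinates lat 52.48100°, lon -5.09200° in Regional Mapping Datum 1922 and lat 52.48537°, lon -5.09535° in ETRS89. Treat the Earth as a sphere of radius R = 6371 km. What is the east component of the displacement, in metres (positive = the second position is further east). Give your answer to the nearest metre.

ΔE = -227 m

Δφ = 52.48537° − 52.48100° = +0.00437°; Δλ = -5.09535° − -5.09200° = -0.00335°.
1° along a meridian = πR/180 = 111195 m.
ΔN = Δφ × 111195 = 485.9 m; ΔE = Δλ × 111195 × cos(52.48100°) = -0.00335 × 111195 × 0.609024 = -226.9 m.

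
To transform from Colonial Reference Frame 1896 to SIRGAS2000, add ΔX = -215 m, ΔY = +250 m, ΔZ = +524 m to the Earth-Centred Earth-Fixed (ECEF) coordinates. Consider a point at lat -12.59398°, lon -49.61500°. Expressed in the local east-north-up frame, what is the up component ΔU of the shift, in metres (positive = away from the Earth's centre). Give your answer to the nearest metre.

At φ = -12.59398°, λ = -49.61500°: sin φ = -0.218041, cos φ = 0.975940, sin λ = -0.761708, cos λ = 0.647921.
ΔU = cos φ cos λ·ΔX + cos φ sin λ·ΔY + sin φ·ΔZ = (0.975940)(0.647921)(-215) + (0.975940)(-0.761708)(250) + (-0.218041)(524) = -436.05 m.

ΔU = -436 m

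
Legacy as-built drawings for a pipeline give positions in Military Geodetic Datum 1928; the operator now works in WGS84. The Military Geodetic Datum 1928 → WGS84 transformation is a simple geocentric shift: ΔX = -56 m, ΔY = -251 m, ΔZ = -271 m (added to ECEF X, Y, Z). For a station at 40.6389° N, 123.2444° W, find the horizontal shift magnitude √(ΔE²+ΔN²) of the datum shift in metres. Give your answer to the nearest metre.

The local east axis at (φ, λ) is (−sin λ, cos λ, 0), so ΔE = −sin(-123.2444°)·(-56) + cos(-123.2444°)·(-251) = 90.77 m.
The local north axis is (−sin φ cos λ, −sin φ sin λ, cos φ), giving ΔN = -19.994 − 136.720 − 205.643 = -362.36 m.
Horizontal magnitude = √(ΔE² + ΔN²) = √(90.77² + (-362.36)²) = 373.55 m.

374 m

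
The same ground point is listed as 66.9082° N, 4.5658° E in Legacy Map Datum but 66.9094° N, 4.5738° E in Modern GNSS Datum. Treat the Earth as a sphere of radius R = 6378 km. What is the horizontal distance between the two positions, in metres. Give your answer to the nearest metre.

Δφ = 66.9094° − 66.9082° = +0.0012°; Δλ = 4.5738° − 4.5658° = +0.0080°.
1° along a meridian = πR/180 = 111317 m.
ΔN = Δφ × 111317 = 133.6 m; ΔE = Δλ × 111317 × cos(66.9082°) = +0.0080 × 111317 × 0.392205 = 349.3 m.
Distance = √(ΔE² + ΔN²) = √(349.3² + 133.6²) = 373.9 m.

374 m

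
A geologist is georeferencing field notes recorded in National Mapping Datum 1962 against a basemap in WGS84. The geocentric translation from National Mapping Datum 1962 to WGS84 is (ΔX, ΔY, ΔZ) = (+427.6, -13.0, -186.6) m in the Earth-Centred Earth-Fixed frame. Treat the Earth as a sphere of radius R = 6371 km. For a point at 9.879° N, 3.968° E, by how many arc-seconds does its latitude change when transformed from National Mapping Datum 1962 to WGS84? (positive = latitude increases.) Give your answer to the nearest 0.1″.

sin φ = 0.171568, cos φ = 0.985172, sin λ = 0.069199, cos λ = 0.997603.
North component: ΔN = −sin φ cos λ·ΔX − sin φ sin λ·ΔY + cos φ·ΔZ = −(0.171568)(0.997603)(427.6) − (0.171568)(0.069199)(-13.0) + (0.985172)(-186.6) = -256.87 m.
1° of latitude spans πR/180 = 111195 m, so Δφ = -256.87 / 111195 × 3600 = -8.316″.

Δφ = -8.3″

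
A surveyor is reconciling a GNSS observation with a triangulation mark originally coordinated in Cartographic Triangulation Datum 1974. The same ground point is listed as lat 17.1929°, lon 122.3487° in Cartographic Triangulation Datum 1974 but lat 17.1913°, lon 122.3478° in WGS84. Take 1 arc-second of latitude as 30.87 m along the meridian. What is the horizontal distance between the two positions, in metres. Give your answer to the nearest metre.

Δφ = 17.1913° − 17.1929° = -0.0016°; Δλ = 122.3478° − 122.3487° = -0.0009°.
1° of latitude = 3600 × 30.87 = 111132 m.
ΔN = Δφ × 111132 = -177.8 m; ΔE = Δλ × 111132 × cos(17.1929°) = -0.0009 × 111132 × 0.955315 = -95.5 m.
Distance = √(ΔE² + ΔN²) = √((-95.5)² + (-177.8)²) = 201.9 m.

202 m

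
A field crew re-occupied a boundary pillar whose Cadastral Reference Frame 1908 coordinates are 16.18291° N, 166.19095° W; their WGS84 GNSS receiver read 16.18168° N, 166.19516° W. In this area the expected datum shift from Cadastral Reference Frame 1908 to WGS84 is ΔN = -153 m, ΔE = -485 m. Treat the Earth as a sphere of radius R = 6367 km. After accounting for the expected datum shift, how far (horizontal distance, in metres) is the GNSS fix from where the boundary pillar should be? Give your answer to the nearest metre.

39 m

Observed coordinate differences: Δφ = -0.00123°, Δλ = -0.00421°.
Converting to metres (1° lat = 111125 m, cos φ = 0.960377): observed ΔN = -136.7 m, observed ΔE = -449.3 m.
Subtracting the expected shift leaves a residual of -136.7 − (-153) = 16.3 m north and -449.3 − (-485) = 35.7 m east.
Residual distance = √(16.3² + 35.7²) = 39.3 m.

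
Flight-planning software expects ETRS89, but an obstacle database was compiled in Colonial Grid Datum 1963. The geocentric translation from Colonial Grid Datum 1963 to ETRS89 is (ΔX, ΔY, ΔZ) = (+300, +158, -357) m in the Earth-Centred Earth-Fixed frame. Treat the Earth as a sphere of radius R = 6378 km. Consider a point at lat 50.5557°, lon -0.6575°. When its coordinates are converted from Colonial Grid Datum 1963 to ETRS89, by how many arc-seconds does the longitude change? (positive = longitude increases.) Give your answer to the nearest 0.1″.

sin φ = 0.772243, cos φ = 0.635328, sin λ = -0.011475, cos λ = 0.999934.
East component: ΔE = −sin λ·ΔX + cos λ·ΔY = −(-0.011475)(300) + (0.999934)(158) = 161.43 m.
1° of latitude spans πR/180 = 111317 m; at latitude φ, 1° of longitude spans that × cos φ = 70722.8 m, so Δλ = 161.43 / 70722.8 × 3600 = 8.217″.

Δλ = 8.2″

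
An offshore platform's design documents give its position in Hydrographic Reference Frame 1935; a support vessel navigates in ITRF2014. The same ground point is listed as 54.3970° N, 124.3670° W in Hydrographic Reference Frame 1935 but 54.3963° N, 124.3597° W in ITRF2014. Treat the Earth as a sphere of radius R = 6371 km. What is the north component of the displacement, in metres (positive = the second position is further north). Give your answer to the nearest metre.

Δφ = 54.3963° − 54.3970° = -0.0007°; Δλ = -124.3597° − -124.3670° = +0.0073°.
1° along a meridian = πR/180 = 111195 m.
ΔN = Δφ × 111195 = -77.8 m; ΔE = Δλ × 111195 × cos(54.3970°) = +0.0073 × 111195 × 0.582166 = 472.6 m.

ΔN = -78 m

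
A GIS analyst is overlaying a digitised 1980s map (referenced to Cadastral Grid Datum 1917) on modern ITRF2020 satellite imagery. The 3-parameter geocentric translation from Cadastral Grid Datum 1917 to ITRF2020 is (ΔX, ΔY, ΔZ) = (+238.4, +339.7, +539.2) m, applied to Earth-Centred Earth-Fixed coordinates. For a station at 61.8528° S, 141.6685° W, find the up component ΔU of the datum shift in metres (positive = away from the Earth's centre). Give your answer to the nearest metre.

ΔU = -663 m

At φ = -61.8528°, λ = -141.6685°: sin φ = -0.881739, cos φ = 0.471738, sin λ = -0.620210, cos λ = -0.784436.
ΔU = cos φ cos λ·ΔX + cos φ sin λ·ΔY + sin φ·ΔZ = (0.471738)(-0.784436)(238.4) + (0.471738)(-0.620210)(339.7) + (-0.881739)(539.2) = -663.04 m.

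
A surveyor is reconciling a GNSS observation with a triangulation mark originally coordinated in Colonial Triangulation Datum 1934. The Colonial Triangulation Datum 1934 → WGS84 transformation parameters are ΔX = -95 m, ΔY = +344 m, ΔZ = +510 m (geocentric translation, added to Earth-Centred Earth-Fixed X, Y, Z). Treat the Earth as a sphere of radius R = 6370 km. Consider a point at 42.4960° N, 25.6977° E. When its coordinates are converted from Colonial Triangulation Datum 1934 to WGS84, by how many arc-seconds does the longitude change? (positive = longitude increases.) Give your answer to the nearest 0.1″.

Δλ = 15.4″

sin φ = 0.675539, cos φ = 0.737325, sin λ = 0.433623, cos λ = 0.901094.
East component: ΔE = −sin λ·ΔX + cos λ·ΔY = −(0.433623)(-95) + (0.901094)(344) = 351.17 m.
1° of latitude spans πR/180 = 111177 m; at latitude φ, 1° of longitude spans that × cos φ = 81973.9 m, so Δλ = 351.17 / 81973.9 × 3600 = 15.422″.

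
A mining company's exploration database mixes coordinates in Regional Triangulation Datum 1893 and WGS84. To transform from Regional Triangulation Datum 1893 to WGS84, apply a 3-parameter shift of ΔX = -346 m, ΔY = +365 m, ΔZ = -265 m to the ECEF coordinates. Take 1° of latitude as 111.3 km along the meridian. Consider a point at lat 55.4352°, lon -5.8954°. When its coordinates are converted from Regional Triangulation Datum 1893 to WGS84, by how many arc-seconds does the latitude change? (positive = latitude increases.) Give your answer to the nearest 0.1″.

sin φ = 0.823485, cos φ = 0.567338, sin λ = -0.102713, cos λ = 0.994711.
North component: ΔN = −sin φ cos λ·ΔX − sin φ sin λ·ΔY + cos φ·ΔZ = −(0.823485)(0.994711)(-346) − (0.823485)(-0.102713)(365) + (0.567338)(-265) = 163.95 m.
1° of latitude spans 111300 m, so Δφ = 163.95 / 111300 × 3600 = 5.303″.

Δφ = 5.3″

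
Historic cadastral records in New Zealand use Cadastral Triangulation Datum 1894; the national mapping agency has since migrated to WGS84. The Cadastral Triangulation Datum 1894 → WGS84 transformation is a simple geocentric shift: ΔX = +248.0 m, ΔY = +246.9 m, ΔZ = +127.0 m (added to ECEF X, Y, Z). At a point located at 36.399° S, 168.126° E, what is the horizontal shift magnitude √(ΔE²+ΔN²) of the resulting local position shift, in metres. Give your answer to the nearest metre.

At φ = -36.399°, λ = 168.126°: sin φ = -0.593405, cos φ = 0.804904, sin λ = 0.205760, cos λ = -0.978602.
ΔE = −sin λ·ΔX + cos λ·ΔY = −(0.205760)·(248.0) + (-0.978602)·(246.9) = -292.65 m.
ΔN = −sin φ cos λ·ΔX − sin φ sin λ·ΔY + cos φ·ΔZ = −(-0.593405)(-0.978602)(248.0) − (-0.593405)(0.205760)(246.9) + (0.804904)(127.0) = -11.65 m.
Horizontal magnitude = √(ΔE² + ΔN²) = √((-292.65)² + (-11.65)²) = 292.88 m.

293 m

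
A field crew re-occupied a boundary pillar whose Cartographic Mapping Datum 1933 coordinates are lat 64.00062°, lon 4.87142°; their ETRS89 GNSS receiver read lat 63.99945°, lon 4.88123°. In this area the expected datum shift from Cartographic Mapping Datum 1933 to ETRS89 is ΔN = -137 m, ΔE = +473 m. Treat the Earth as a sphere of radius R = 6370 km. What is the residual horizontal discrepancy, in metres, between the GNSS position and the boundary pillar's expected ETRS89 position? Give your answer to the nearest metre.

9 m

Observed coordinate differences: Δφ = -0.00117°, Δλ = +0.00981°.
Converting to metres (1° lat = 111177 m, cos φ = 0.438361): observed ΔN = -130.1 m, observed ΔE = 478.1 m.
Subtracting the expected shift leaves a residual of -130.1 − (-137) = 6.9 m north and 478.1 − (473) = 5.1 m east.
Residual distance = √(6.9² + 5.1²) = 8.6 m.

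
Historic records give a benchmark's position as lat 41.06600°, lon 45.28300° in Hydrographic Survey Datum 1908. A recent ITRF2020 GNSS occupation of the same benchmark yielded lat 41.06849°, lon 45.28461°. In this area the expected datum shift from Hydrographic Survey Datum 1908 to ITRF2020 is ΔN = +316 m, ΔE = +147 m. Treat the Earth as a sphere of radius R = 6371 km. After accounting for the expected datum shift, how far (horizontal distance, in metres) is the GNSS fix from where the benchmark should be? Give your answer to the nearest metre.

Observed coordinate differences: Δφ = +0.00249°, Δλ = +0.00161°.
Converting to metres (1° lat = 111195 m, cos φ = 0.753953): observed ΔN = 276.9 m, observed ΔE = 135.0 m.
Subtracting the expected shift leaves a residual of 276.9 − (316) = -39.1 m north and 135.0 − (147) = -12.0 m east.
Residual distance = √((-39.1)² + (-12.0)²) = 40.9 m.

41 m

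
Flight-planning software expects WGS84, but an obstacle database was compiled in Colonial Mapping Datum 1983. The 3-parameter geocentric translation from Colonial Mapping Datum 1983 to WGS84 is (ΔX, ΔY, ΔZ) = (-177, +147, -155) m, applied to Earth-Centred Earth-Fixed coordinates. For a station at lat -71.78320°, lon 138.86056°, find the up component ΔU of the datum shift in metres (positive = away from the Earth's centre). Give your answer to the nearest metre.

The local up (radial) axis is (cos φ cos λ, cos φ sin λ, sin φ), giving ΔU = 41.672 + 30.233 + 147.231 = 219.14 m.

ΔU = 219 m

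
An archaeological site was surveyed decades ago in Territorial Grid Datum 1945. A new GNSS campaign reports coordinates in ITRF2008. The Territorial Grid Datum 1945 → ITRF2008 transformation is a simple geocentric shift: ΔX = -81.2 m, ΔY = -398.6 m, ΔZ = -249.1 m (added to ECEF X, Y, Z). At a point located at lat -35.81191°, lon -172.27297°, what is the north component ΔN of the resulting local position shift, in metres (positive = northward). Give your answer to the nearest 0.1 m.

ΔN = -123.6 m

The local north axis is (−sin φ cos λ, −sin φ sin λ, cos φ), giving ΔN = 47.081 + 31.359 − 202.006 = -123.57 m.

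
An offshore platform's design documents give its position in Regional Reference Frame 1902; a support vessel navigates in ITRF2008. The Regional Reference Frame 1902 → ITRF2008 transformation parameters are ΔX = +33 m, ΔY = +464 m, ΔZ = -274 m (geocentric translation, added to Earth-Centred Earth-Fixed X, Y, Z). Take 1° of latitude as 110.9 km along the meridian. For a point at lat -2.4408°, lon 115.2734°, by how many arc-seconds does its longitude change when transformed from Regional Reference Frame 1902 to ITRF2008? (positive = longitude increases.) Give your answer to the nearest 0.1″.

sin φ = -0.042587, cos φ = 0.999093, sin λ = 0.904281, cos λ = -0.426938.
East component: ΔE = −sin λ·ΔX + cos λ·ΔY = −(0.904281)(33) + (-0.426938)(464) = -227.94 m.
1° of latitude spans 110900 m; at latitude φ, 1° of longitude spans that × cos φ = 110799.4 m, so Δλ = -227.94 / 110799.4 × 3600 = -7.406″.

Δλ = -7.4″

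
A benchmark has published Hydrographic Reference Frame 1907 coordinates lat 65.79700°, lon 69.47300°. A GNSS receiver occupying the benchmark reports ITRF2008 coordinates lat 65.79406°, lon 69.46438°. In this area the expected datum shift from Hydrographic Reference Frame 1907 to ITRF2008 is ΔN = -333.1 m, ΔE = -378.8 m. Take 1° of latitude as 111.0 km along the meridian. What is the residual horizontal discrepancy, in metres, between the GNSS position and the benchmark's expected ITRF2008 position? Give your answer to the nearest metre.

Observed coordinate differences: Δφ = -0.00294°, Δλ = -0.00862°.
Converting to metres (1° lat = 111000 m, cos φ = 0.409971): observed ΔN = -326.3 m, observed ΔE = -392.3 m.
Subtracting the expected shift leaves a residual of -326.3 − (-333.1) = 6.8 m north and -392.3 − (-378.8) = -13.5 m east.
Residual distance = √(6.8² + (-13.5)²) = 15.1 m.

15 m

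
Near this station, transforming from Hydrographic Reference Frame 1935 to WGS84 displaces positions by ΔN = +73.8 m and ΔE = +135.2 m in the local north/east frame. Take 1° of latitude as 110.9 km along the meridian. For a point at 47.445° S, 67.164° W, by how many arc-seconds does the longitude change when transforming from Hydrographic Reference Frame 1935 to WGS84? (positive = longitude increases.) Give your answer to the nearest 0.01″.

Δλ = 6.49″

At latitude -47.445°, cos φ = 0.676298.
1° of longitude at this latitude = 110.9 × cos φ = 75.00 km, so Δλ = 135.2 / 75001.4 = 0.0018026° = 6.489″.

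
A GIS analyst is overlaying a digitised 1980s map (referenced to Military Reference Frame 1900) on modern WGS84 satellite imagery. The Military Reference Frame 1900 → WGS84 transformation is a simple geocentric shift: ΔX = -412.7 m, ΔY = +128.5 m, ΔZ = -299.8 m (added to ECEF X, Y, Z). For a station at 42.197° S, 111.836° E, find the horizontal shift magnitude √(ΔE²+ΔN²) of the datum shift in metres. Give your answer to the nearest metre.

338 m

At φ = -42.197°, λ = 111.836°: sin φ = -0.671682, cos φ = 0.740840, sin λ = 0.928252, cos λ = -0.371951.
ΔE = −sin λ·ΔX + cos λ·ΔY = −(0.928252)·(-412.7) + (-0.371951)·(128.5) = 335.29 m.
ΔN = −sin φ cos λ·ΔX − sin φ sin λ·ΔY + cos φ·ΔZ = −(-0.671682)(-0.371951)(-412.7) − (-0.671682)(0.928252)(128.5) + (0.740840)(-299.8) = -38.88 m.
Horizontal magnitude = √(ΔE² + ΔN²) = √(335.29² + (-38.88)²) = 337.54 m.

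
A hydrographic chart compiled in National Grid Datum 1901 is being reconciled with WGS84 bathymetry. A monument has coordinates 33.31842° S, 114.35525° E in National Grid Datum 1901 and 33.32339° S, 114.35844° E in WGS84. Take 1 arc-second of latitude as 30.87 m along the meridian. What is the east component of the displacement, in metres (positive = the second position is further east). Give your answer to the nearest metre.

Δφ = -33.32339° − -33.31842° = -0.00497°; Δλ = 114.35844° − 114.35525° = +0.00319°.
1° of latitude = 3600 × 30.87 = 111132 m.
ΔN = Δφ × 111132 = -552.3 m; ΔE = Δλ × 111132 × cos(-33.31842°) = +0.00319 × 111132 × 0.835631 = 296.2 m.

ΔE = 296 m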